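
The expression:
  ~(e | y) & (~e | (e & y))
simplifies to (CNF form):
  ~e & ~y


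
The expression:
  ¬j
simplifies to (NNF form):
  ¬j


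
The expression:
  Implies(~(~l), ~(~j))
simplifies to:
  j | ~l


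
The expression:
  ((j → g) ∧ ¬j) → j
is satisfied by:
  {j: True}


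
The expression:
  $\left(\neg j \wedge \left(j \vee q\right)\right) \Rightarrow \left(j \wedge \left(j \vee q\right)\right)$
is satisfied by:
  {j: True, q: False}
  {q: False, j: False}
  {q: True, j: True}


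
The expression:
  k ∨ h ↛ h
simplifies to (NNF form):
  k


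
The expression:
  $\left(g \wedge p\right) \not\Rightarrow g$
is never true.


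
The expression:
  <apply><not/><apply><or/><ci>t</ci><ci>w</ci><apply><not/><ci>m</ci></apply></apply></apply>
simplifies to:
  <apply><and/><ci>m</ci><apply><not/><ci>t</ci></apply><apply><not/><ci>w</ci></apply></apply>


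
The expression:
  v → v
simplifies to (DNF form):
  True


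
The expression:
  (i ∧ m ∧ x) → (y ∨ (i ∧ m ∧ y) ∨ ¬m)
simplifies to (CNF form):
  y ∨ ¬i ∨ ¬m ∨ ¬x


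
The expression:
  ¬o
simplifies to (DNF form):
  ¬o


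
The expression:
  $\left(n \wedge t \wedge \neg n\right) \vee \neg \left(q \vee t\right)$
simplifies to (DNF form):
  $\neg q \wedge \neg t$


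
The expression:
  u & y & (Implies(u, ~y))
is never true.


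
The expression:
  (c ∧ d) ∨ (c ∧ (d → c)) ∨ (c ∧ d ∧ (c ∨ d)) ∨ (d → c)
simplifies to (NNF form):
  c ∨ ¬d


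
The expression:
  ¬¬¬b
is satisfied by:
  {b: False}


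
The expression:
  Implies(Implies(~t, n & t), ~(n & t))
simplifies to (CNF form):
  ~n | ~t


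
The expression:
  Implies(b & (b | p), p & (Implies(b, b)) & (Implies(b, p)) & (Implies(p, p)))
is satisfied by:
  {p: True, b: False}
  {b: False, p: False}
  {b: True, p: True}


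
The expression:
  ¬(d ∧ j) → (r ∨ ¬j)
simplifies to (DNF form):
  d ∨ r ∨ ¬j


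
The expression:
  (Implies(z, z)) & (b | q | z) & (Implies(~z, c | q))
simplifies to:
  q | z | (b & c)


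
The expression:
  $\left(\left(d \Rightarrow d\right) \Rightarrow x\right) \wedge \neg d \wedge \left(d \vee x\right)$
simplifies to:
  $x \wedge \neg d$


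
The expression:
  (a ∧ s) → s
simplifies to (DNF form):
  True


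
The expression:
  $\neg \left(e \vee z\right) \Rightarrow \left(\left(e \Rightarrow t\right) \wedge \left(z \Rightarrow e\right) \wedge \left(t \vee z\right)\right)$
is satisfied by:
  {t: True, z: True, e: True}
  {t: True, z: True, e: False}
  {t: True, e: True, z: False}
  {t: True, e: False, z: False}
  {z: True, e: True, t: False}
  {z: True, e: False, t: False}
  {e: True, z: False, t: False}


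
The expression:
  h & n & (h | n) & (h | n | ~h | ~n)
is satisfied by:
  {h: True, n: True}


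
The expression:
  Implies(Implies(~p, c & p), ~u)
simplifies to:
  ~p | ~u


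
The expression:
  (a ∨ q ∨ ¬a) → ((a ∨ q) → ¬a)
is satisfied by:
  {a: False}


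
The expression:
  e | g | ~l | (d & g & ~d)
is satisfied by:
  {g: True, e: True, l: False}
  {g: True, l: False, e: False}
  {e: True, l: False, g: False}
  {e: False, l: False, g: False}
  {g: True, e: True, l: True}
  {g: True, l: True, e: False}
  {e: True, l: True, g: False}


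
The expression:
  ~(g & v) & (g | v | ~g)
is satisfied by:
  {g: False, v: False}
  {v: True, g: False}
  {g: True, v: False}


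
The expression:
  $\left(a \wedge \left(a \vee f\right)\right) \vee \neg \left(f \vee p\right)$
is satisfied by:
  {a: True, f: False, p: False}
  {a: True, p: True, f: False}
  {a: True, f: True, p: False}
  {a: True, p: True, f: True}
  {p: False, f: False, a: False}


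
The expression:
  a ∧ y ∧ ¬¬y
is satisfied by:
  {a: True, y: True}


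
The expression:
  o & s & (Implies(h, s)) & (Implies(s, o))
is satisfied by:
  {s: True, o: True}


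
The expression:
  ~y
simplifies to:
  ~y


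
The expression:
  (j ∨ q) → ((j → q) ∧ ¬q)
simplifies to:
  ¬j ∧ ¬q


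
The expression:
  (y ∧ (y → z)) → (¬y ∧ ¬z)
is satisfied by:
  {z: False, y: False}
  {y: True, z: False}
  {z: True, y: False}


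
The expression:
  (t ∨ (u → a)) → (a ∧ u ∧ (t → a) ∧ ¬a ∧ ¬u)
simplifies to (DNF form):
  u ∧ ¬a ∧ ¬t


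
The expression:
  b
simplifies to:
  b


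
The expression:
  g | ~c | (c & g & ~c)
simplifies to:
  g | ~c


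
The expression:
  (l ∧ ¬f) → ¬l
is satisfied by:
  {f: True, l: False}
  {l: False, f: False}
  {l: True, f: True}


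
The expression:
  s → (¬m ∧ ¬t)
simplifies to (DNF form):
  (¬m ∧ ¬t) ∨ ¬s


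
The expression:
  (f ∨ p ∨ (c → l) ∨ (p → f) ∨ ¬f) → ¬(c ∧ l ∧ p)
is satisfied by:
  {l: False, c: False, p: False}
  {p: True, l: False, c: False}
  {c: True, l: False, p: False}
  {p: True, c: True, l: False}
  {l: True, p: False, c: False}
  {p: True, l: True, c: False}
  {c: True, l: True, p: False}


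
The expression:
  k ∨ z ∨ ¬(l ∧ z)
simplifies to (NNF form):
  True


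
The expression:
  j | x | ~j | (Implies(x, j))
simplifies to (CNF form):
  True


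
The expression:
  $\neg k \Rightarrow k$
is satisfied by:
  {k: True}


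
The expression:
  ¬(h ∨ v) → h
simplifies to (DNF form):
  h ∨ v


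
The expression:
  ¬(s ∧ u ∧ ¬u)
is always true.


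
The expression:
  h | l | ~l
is always true.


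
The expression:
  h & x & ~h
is never true.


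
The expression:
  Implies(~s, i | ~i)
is always true.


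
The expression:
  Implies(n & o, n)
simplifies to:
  True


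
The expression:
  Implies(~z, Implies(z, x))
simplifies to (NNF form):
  True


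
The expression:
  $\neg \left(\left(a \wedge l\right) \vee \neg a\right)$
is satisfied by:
  {a: True, l: False}


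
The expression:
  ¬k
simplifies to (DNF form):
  ¬k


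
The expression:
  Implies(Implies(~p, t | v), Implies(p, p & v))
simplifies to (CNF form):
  v | ~p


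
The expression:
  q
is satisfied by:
  {q: True}


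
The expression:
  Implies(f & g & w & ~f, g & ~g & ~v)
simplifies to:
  True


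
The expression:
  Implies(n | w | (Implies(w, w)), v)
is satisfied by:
  {v: True}


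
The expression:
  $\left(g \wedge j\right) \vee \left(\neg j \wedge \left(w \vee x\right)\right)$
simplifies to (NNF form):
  $\left(g \wedge j\right) \vee \left(w \wedge \neg j\right) \vee \left(x \wedge \neg j\right)$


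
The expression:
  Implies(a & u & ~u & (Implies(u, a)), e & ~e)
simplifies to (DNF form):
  True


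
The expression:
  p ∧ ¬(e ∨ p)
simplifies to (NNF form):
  False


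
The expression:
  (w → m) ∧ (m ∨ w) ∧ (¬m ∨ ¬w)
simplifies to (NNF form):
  m ∧ ¬w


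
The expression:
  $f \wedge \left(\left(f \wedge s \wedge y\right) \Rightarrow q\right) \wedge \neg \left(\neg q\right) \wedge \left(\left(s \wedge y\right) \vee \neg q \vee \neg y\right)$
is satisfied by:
  {f: True, s: True, q: True, y: False}
  {f: True, q: True, s: False, y: False}
  {f: True, y: True, s: True, q: True}


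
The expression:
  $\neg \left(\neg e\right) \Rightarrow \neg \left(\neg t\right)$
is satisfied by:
  {t: True, e: False}
  {e: False, t: False}
  {e: True, t: True}


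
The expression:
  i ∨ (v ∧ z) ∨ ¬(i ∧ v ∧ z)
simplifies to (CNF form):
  True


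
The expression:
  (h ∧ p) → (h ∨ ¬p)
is always true.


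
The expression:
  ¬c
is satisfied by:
  {c: False}


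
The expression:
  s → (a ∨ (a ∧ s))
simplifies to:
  a ∨ ¬s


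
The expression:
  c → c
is always true.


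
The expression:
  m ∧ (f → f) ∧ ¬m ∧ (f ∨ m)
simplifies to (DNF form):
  False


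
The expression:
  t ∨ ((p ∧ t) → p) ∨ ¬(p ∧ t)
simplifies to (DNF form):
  True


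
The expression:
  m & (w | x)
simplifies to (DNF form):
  (m & w) | (m & x)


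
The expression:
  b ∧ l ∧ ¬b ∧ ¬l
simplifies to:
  False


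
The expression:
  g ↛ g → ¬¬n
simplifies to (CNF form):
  True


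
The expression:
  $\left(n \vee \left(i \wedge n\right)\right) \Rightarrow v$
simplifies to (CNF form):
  $v \vee \neg n$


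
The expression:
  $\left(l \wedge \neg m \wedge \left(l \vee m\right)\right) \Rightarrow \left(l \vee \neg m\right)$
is always true.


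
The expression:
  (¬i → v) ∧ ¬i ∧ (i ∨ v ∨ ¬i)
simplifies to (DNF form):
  v ∧ ¬i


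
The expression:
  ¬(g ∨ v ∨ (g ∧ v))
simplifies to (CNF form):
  ¬g ∧ ¬v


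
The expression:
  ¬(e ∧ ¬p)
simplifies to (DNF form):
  p ∨ ¬e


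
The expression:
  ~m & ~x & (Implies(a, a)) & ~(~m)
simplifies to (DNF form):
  False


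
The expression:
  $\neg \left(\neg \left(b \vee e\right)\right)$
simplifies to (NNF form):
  $b \vee e$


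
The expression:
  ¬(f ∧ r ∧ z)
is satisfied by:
  {z: False, r: False, f: False}
  {f: True, z: False, r: False}
  {r: True, z: False, f: False}
  {f: True, r: True, z: False}
  {z: True, f: False, r: False}
  {f: True, z: True, r: False}
  {r: True, z: True, f: False}


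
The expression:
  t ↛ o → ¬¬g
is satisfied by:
  {o: True, g: True, t: False}
  {o: True, g: False, t: False}
  {g: True, o: False, t: False}
  {o: False, g: False, t: False}
  {o: True, t: True, g: True}
  {o: True, t: True, g: False}
  {t: True, g: True, o: False}


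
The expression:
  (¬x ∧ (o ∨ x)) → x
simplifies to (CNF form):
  x ∨ ¬o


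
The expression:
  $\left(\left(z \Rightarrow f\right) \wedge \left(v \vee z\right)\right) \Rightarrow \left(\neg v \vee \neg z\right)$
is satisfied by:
  {v: False, z: False, f: False}
  {f: True, v: False, z: False}
  {z: True, v: False, f: False}
  {f: True, z: True, v: False}
  {v: True, f: False, z: False}
  {f: True, v: True, z: False}
  {z: True, v: True, f: False}


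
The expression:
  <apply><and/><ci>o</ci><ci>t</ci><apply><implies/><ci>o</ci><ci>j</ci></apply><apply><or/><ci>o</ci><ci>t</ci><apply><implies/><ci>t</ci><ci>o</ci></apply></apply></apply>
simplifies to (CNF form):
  <apply><and/><ci>j</ci><ci>o</ci><ci>t</ci></apply>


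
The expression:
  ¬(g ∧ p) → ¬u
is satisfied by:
  {g: True, p: True, u: False}
  {g: True, p: False, u: False}
  {p: True, g: False, u: False}
  {g: False, p: False, u: False}
  {g: True, u: True, p: True}


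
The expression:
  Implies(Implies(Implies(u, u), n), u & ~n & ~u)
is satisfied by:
  {n: False}


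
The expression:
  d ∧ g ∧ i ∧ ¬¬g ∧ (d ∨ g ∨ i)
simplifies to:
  d ∧ g ∧ i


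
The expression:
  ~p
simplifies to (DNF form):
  ~p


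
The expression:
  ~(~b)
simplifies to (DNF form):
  b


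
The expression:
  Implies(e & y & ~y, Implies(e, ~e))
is always true.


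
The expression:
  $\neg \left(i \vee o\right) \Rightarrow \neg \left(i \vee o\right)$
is always true.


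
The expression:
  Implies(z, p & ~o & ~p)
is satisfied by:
  {z: False}


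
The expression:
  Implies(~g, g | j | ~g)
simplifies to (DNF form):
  True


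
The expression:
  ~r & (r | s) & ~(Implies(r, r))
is never true.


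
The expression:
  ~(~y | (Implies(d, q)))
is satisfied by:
  {d: True, y: True, q: False}


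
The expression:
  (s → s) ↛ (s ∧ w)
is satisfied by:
  {s: False, w: False}
  {w: True, s: False}
  {s: True, w: False}


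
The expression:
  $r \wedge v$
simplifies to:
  $r \wedge v$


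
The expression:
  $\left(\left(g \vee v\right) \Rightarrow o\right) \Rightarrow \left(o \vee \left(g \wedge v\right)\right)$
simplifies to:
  $g \vee o \vee v$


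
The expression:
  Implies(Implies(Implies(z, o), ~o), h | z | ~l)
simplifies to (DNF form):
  h | o | z | ~l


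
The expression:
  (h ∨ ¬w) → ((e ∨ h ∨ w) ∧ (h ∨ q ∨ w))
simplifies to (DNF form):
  h ∨ w ∨ (e ∧ q)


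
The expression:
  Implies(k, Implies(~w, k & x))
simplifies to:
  w | x | ~k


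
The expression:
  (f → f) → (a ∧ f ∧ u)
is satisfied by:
  {a: True, u: True, f: True}


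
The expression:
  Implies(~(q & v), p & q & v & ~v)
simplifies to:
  q & v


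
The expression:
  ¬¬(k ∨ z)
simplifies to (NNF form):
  k ∨ z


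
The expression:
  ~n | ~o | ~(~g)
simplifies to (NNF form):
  g | ~n | ~o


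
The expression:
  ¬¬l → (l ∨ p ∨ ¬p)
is always true.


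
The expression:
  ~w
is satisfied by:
  {w: False}


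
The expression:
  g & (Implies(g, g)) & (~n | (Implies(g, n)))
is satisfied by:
  {g: True}


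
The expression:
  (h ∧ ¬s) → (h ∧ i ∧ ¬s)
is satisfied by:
  {i: True, s: True, h: False}
  {i: True, h: False, s: False}
  {s: True, h: False, i: False}
  {s: False, h: False, i: False}
  {i: True, s: True, h: True}
  {i: True, h: True, s: False}
  {s: True, h: True, i: False}


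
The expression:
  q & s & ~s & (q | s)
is never true.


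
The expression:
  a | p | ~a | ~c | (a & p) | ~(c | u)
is always true.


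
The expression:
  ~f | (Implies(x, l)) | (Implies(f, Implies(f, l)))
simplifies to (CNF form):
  l | ~f | ~x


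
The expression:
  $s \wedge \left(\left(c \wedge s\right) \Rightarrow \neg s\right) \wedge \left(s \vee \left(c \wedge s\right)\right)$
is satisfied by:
  {s: True, c: False}


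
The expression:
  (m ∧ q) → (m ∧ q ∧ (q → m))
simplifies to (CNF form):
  True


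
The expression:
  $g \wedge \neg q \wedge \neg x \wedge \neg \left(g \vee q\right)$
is never true.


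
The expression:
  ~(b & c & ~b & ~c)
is always true.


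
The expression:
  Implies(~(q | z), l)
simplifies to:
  l | q | z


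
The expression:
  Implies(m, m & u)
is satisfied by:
  {u: True, m: False}
  {m: False, u: False}
  {m: True, u: True}


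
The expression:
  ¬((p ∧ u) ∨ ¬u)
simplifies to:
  u ∧ ¬p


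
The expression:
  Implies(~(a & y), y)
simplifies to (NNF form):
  y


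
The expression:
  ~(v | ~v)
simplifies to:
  False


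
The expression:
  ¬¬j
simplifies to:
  j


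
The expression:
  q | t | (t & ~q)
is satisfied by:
  {t: True, q: True}
  {t: True, q: False}
  {q: True, t: False}


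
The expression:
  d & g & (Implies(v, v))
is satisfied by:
  {d: True, g: True}


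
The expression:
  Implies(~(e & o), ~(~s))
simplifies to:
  s | (e & o)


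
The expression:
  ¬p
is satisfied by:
  {p: False}


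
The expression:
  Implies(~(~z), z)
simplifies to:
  True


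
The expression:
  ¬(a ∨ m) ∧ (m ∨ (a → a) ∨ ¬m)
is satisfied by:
  {a: False, m: False}


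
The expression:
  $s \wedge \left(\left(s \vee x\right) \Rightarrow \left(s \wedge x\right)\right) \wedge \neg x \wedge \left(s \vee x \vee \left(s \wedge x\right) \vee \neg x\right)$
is never true.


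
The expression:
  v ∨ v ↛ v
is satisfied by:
  {v: True}


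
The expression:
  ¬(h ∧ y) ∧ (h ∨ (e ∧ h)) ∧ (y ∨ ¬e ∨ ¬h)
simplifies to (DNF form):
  h ∧ ¬e ∧ ¬y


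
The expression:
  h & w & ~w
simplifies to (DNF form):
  False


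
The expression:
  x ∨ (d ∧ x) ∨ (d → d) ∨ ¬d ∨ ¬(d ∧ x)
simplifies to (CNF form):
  True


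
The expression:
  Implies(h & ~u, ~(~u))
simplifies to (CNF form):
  u | ~h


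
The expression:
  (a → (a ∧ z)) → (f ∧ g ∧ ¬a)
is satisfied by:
  {a: True, g: True, f: True, z: False}
  {a: True, g: True, f: False, z: False}
  {a: True, f: True, z: False, g: False}
  {a: True, f: False, z: False, g: False}
  {z: False, g: True, f: True, a: False}
  {g: True, z: True, f: True, a: False}


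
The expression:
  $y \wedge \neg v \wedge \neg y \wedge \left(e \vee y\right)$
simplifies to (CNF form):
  $\text{False}$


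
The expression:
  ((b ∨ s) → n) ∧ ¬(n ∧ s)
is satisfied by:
  {n: True, b: False, s: False}
  {b: False, s: False, n: False}
  {n: True, b: True, s: False}


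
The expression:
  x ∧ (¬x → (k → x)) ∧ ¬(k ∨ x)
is never true.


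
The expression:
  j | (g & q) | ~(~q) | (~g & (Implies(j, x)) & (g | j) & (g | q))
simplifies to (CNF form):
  j | q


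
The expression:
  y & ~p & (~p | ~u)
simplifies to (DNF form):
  y & ~p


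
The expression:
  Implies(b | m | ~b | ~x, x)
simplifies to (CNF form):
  x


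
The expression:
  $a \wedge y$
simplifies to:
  $a \wedge y$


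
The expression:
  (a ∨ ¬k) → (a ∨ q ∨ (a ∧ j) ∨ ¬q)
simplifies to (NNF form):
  True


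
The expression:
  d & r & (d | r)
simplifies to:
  d & r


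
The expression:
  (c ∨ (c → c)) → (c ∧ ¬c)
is never true.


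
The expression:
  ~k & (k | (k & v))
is never true.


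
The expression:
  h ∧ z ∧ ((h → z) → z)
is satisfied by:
  {h: True, z: True}


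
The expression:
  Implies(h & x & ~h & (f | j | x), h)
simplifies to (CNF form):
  True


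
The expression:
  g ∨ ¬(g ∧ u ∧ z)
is always true.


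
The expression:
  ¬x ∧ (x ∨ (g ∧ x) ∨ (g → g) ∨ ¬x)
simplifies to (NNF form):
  ¬x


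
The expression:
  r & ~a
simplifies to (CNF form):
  r & ~a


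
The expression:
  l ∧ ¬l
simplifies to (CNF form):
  False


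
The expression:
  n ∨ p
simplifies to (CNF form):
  n ∨ p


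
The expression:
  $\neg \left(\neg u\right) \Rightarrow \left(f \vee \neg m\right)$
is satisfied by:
  {f: True, m: False, u: False}
  {f: False, m: False, u: False}
  {u: True, f: True, m: False}
  {u: True, f: False, m: False}
  {m: True, f: True, u: False}
  {m: True, f: False, u: False}
  {m: True, u: True, f: True}


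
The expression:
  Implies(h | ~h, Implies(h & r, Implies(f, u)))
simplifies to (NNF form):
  u | ~f | ~h | ~r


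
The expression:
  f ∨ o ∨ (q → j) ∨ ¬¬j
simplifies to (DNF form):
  f ∨ j ∨ o ∨ ¬q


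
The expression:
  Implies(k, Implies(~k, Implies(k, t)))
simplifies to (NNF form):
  True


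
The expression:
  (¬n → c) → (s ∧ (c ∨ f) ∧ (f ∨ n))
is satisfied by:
  {f: True, s: True, c: False, n: False}
  {s: True, f: False, c: False, n: False}
  {n: True, f: True, s: True, c: False}
  {f: True, c: True, s: True, n: False}
  {n: True, c: True, s: True, f: True}
  {n: True, c: True, s: True, f: False}
  {f: True, n: False, s: False, c: False}
  {n: False, s: False, c: False, f: False}


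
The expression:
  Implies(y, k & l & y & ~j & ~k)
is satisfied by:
  {y: False}


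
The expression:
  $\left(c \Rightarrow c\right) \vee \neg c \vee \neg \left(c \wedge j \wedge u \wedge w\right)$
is always true.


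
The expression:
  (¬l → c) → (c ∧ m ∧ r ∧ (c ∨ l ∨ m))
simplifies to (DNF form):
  (c ∧ ¬c) ∨ (¬c ∧ ¬l) ∨ (c ∧ m ∧ r) ∨ (c ∧ m ∧ ¬c) ∨ (c ∧ r ∧ ¬c) ∨ (m ∧ r ∧ ¬l) ∨ (m ∧ ¬c ∧ ¬l) ∨ (r ∧ ¬c ∧ ¬l)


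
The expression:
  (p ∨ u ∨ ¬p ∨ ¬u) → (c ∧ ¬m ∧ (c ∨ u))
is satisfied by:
  {c: True, m: False}


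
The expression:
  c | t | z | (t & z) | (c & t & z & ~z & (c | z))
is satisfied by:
  {c: True, t: True, z: True}
  {c: True, t: True, z: False}
  {c: True, z: True, t: False}
  {c: True, z: False, t: False}
  {t: True, z: True, c: False}
  {t: True, z: False, c: False}
  {z: True, t: False, c: False}


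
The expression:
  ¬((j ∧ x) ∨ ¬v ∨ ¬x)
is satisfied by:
  {x: True, v: True, j: False}


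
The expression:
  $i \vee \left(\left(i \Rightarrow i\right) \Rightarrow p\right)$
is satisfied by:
  {i: True, p: True}
  {i: True, p: False}
  {p: True, i: False}


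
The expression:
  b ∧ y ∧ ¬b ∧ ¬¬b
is never true.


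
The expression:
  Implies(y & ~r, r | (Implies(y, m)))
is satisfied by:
  {r: True, m: True, y: False}
  {r: True, m: False, y: False}
  {m: True, r: False, y: False}
  {r: False, m: False, y: False}
  {r: True, y: True, m: True}
  {r: True, y: True, m: False}
  {y: True, m: True, r: False}


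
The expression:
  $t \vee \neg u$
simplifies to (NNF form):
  $t \vee \neg u$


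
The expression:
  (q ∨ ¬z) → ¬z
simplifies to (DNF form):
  ¬q ∨ ¬z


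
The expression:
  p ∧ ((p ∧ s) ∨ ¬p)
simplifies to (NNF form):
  p ∧ s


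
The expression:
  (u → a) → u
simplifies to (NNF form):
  u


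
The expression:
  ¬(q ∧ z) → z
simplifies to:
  z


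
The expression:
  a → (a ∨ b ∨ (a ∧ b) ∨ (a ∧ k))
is always true.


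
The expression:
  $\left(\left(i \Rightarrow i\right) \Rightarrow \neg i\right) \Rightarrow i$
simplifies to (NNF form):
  $i$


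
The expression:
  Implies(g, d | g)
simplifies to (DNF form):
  True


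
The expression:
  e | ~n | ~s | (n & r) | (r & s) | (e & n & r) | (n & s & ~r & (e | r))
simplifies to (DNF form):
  e | r | ~n | ~s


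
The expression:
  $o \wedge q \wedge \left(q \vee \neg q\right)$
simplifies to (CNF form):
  $o \wedge q$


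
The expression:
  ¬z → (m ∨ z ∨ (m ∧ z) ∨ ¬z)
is always true.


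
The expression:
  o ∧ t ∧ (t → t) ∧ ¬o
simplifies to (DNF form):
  False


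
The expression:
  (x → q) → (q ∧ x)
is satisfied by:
  {x: True}


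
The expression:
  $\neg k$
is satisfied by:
  {k: False}


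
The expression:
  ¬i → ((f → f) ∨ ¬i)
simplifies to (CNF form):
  True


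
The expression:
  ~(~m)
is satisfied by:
  {m: True}


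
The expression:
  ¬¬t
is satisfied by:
  {t: True}


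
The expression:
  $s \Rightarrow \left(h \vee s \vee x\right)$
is always true.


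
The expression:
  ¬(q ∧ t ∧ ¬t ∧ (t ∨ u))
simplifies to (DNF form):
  True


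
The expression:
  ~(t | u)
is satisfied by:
  {u: False, t: False}


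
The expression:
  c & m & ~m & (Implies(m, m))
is never true.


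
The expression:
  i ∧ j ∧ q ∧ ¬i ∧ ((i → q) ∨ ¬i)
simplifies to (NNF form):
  False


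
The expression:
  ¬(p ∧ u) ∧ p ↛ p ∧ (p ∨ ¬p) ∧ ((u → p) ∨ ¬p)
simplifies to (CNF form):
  False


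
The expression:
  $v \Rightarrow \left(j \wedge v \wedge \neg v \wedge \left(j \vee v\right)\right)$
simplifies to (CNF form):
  $\neg v$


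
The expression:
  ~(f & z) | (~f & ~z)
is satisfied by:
  {z: False, f: False}
  {f: True, z: False}
  {z: True, f: False}


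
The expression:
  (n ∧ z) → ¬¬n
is always true.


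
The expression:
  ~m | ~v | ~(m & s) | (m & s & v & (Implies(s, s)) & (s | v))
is always true.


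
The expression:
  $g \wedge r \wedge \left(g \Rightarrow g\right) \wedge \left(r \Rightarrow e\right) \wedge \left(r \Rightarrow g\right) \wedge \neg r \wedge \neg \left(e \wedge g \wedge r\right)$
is never true.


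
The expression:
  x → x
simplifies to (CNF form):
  True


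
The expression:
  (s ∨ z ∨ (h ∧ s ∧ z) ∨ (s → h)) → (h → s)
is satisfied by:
  {s: True, h: False}
  {h: False, s: False}
  {h: True, s: True}


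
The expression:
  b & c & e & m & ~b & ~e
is never true.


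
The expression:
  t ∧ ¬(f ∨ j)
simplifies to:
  t ∧ ¬f ∧ ¬j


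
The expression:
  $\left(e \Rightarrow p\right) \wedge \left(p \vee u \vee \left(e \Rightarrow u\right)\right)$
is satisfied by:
  {p: True, e: False}
  {e: False, p: False}
  {e: True, p: True}


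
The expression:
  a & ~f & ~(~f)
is never true.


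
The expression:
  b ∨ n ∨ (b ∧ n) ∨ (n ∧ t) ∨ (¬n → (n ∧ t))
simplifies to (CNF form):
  b ∨ n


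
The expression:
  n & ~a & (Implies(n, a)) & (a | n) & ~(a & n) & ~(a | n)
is never true.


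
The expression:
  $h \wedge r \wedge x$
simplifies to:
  $h \wedge r \wedge x$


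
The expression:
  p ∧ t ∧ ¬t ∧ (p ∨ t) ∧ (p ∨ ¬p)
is never true.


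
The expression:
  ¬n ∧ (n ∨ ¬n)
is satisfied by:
  {n: False}


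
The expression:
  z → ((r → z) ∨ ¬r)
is always true.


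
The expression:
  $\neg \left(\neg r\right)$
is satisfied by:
  {r: True}


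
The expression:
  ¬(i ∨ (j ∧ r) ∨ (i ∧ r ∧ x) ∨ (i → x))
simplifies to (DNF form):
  False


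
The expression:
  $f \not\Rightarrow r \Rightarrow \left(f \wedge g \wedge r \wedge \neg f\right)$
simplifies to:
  $r \vee \neg f$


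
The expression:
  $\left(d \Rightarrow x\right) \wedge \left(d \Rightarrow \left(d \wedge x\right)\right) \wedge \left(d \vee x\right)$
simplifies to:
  $x$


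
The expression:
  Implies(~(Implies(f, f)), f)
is always true.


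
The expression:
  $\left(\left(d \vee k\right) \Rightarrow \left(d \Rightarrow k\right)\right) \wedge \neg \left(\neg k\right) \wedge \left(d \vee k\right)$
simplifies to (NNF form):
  $k$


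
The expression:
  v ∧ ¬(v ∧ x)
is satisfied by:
  {v: True, x: False}


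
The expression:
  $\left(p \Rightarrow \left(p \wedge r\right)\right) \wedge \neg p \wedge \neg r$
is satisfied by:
  {p: False, r: False}


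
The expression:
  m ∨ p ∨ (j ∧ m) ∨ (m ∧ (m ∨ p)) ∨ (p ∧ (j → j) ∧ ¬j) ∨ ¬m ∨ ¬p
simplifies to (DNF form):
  True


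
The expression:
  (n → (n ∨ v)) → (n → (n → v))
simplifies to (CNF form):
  v ∨ ¬n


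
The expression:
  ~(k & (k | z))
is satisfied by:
  {k: False}


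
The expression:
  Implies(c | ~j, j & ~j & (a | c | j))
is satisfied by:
  {j: True, c: False}


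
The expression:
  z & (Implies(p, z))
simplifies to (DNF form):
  z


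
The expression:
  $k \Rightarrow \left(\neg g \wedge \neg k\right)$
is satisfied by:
  {k: False}


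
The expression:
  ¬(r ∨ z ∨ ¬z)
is never true.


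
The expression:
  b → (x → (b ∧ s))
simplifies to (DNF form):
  s ∨ ¬b ∨ ¬x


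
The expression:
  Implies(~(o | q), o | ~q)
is always true.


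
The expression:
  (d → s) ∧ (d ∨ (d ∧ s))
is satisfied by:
  {s: True, d: True}


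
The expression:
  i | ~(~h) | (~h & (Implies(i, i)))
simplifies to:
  True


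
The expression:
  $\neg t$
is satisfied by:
  {t: False}


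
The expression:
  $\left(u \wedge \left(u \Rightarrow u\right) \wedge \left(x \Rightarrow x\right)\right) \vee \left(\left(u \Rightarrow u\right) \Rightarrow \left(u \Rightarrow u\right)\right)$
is always true.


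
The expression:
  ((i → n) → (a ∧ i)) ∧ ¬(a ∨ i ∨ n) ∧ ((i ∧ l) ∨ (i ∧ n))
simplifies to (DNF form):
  False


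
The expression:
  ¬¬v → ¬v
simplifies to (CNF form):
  ¬v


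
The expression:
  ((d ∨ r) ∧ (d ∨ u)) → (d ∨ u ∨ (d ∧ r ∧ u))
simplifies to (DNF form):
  True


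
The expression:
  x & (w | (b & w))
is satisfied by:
  {w: True, x: True}


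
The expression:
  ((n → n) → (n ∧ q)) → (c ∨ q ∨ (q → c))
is always true.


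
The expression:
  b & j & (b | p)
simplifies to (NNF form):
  b & j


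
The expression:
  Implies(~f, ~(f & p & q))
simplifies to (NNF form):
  True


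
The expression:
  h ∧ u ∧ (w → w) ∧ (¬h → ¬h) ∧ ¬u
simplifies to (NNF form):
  False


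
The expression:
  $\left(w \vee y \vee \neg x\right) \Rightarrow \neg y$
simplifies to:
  $\neg y$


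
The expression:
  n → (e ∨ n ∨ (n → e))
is always true.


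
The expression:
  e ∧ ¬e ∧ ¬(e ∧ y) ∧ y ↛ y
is never true.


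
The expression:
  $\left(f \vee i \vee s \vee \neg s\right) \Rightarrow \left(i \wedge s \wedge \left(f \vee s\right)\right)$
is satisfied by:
  {i: True, s: True}


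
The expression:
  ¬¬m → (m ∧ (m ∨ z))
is always true.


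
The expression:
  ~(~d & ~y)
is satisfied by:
  {y: True, d: True}
  {y: True, d: False}
  {d: True, y: False}


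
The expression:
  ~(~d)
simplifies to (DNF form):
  d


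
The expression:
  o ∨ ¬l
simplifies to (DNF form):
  o ∨ ¬l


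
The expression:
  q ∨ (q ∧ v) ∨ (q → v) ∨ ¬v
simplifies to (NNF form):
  True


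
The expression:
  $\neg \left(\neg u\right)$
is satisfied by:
  {u: True}


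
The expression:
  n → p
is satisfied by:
  {p: True, n: False}
  {n: False, p: False}
  {n: True, p: True}


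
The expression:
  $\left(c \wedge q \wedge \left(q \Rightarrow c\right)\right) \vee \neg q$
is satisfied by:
  {c: True, q: False}
  {q: False, c: False}
  {q: True, c: True}


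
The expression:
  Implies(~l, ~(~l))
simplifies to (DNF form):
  l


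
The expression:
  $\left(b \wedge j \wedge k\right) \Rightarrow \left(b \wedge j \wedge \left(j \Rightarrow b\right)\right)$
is always true.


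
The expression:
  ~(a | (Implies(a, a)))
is never true.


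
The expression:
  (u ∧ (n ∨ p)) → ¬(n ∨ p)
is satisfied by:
  {n: False, u: False, p: False}
  {p: True, n: False, u: False}
  {n: True, p: False, u: False}
  {p: True, n: True, u: False}
  {u: True, p: False, n: False}


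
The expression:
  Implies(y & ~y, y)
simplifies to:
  True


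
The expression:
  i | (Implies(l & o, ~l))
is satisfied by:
  {i: True, l: False, o: False}
  {l: False, o: False, i: False}
  {i: True, o: True, l: False}
  {o: True, l: False, i: False}
  {i: True, l: True, o: False}
  {l: True, i: False, o: False}
  {i: True, o: True, l: True}


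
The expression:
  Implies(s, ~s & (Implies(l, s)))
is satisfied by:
  {s: False}


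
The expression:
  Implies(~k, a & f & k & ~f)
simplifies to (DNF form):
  k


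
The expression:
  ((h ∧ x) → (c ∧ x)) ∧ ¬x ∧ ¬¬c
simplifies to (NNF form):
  c ∧ ¬x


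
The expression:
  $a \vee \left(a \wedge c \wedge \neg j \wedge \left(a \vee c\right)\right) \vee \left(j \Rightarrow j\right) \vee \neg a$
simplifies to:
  $\text{True}$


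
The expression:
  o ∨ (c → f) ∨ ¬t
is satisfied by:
  {o: True, f: True, c: False, t: False}
  {o: True, f: False, c: False, t: False}
  {f: True, o: False, c: False, t: False}
  {o: False, f: False, c: False, t: False}
  {o: True, t: True, f: True, c: False}
  {o: True, t: True, f: False, c: False}
  {t: True, f: True, o: False, c: False}
  {t: True, o: False, f: False, c: False}
  {o: True, c: True, f: True, t: False}
  {o: True, c: True, f: False, t: False}
  {c: True, f: True, o: False, t: False}
  {c: True, o: False, f: False, t: False}
  {t: True, c: True, o: True, f: True}
  {t: True, c: True, o: True, f: False}
  {t: True, c: True, f: True, o: False}


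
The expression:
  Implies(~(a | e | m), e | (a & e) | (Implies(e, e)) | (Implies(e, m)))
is always true.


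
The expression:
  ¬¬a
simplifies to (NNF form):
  a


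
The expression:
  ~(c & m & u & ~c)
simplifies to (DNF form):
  True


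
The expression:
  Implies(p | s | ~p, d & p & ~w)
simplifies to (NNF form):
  d & p & ~w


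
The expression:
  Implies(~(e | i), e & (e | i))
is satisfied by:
  {i: True, e: True}
  {i: True, e: False}
  {e: True, i: False}


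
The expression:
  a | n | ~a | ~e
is always true.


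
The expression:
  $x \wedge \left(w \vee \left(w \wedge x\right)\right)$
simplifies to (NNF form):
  $w \wedge x$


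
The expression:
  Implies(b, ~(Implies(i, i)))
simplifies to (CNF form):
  ~b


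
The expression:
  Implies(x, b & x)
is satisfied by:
  {b: True, x: False}
  {x: False, b: False}
  {x: True, b: True}


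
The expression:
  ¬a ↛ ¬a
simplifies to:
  False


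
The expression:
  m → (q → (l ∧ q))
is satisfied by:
  {l: True, m: False, q: False}
  {m: False, q: False, l: False}
  {q: True, l: True, m: False}
  {q: True, m: False, l: False}
  {l: True, m: True, q: False}
  {m: True, l: False, q: False}
  {q: True, m: True, l: True}


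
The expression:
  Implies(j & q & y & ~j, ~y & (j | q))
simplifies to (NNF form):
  True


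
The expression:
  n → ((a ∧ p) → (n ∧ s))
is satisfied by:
  {s: True, p: False, n: False, a: False}
  {a: False, p: False, s: False, n: False}
  {a: True, s: True, p: False, n: False}
  {a: True, p: False, s: False, n: False}
  {n: True, s: True, a: False, p: False}
  {n: True, a: False, p: False, s: False}
  {n: True, a: True, s: True, p: False}
  {n: True, a: True, p: False, s: False}
  {s: True, p: True, n: False, a: False}
  {p: True, n: False, s: False, a: False}
  {a: True, p: True, s: True, n: False}
  {a: True, p: True, n: False, s: False}
  {s: True, p: True, n: True, a: False}
  {p: True, n: True, a: False, s: False}
  {a: True, p: True, n: True, s: True}


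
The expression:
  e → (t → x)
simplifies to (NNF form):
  x ∨ ¬e ∨ ¬t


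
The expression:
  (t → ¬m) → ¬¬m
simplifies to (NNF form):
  m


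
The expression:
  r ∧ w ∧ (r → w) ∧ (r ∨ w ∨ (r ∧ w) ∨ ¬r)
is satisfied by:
  {r: True, w: True}


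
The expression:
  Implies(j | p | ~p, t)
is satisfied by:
  {t: True}


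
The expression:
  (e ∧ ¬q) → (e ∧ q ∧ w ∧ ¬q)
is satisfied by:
  {q: True, e: False}
  {e: False, q: False}
  {e: True, q: True}


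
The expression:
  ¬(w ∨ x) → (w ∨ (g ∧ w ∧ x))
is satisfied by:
  {x: True, w: True}
  {x: True, w: False}
  {w: True, x: False}


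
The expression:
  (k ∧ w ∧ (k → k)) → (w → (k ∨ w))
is always true.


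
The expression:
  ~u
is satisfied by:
  {u: False}


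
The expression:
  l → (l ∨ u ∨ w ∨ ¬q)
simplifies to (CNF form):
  True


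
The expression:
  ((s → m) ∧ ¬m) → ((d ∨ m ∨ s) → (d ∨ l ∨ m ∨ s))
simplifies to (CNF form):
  True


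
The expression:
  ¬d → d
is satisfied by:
  {d: True}


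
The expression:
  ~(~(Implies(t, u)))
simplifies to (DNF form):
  u | ~t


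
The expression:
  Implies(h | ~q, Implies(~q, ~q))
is always true.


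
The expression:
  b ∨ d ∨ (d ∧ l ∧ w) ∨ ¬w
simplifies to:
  b ∨ d ∨ ¬w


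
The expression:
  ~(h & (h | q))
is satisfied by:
  {h: False}


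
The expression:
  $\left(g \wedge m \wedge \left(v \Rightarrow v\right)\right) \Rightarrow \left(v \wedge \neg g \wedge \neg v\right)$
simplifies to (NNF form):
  $\neg g \vee \neg m$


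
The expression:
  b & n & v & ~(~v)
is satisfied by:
  {b: True, n: True, v: True}


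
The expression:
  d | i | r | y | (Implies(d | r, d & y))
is always true.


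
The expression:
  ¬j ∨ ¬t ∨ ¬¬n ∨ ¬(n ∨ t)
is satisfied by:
  {n: True, t: False, j: False}
  {t: False, j: False, n: False}
  {j: True, n: True, t: False}
  {j: True, t: False, n: False}
  {n: True, t: True, j: False}
  {t: True, n: False, j: False}
  {j: True, t: True, n: True}


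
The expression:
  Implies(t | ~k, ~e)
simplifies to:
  ~e | (k & ~t)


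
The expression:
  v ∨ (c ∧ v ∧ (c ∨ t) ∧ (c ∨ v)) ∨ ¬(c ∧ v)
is always true.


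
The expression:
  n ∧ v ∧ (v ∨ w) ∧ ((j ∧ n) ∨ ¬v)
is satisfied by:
  {j: True, n: True, v: True}


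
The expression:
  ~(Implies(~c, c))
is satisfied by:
  {c: False}


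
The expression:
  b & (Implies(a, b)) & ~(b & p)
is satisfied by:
  {b: True, p: False}


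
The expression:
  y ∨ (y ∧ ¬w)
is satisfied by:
  {y: True}


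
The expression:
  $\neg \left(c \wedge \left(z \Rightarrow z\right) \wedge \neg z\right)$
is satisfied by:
  {z: True, c: False}
  {c: False, z: False}
  {c: True, z: True}


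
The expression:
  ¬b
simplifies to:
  ¬b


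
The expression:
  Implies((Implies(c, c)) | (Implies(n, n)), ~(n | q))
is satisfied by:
  {n: False, q: False}


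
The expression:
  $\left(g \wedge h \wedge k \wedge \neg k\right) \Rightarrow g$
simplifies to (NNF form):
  $\text{True}$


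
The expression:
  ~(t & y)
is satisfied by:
  {t: False, y: False}
  {y: True, t: False}
  {t: True, y: False}


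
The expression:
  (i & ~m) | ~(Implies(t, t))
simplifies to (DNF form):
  i & ~m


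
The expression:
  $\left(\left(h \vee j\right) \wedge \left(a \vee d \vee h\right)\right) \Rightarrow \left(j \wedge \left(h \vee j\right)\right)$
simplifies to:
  $j \vee \neg h$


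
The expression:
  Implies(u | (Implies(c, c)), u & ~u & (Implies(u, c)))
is never true.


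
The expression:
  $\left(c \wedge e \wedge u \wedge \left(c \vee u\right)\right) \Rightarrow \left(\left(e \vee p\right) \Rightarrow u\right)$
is always true.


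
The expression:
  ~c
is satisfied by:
  {c: False}


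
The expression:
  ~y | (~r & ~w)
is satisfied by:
  {r: False, y: False, w: False}
  {w: True, r: False, y: False}
  {r: True, w: False, y: False}
  {w: True, r: True, y: False}
  {y: True, w: False, r: False}


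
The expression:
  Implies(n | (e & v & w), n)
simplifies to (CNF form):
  n | ~e | ~v | ~w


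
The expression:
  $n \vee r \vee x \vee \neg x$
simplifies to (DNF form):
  $\text{True}$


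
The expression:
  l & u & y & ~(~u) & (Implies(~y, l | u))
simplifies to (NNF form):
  l & u & y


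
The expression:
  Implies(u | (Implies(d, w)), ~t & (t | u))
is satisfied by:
  {u: True, d: True, w: False, t: False}
  {u: True, w: False, d: False, t: False}
  {u: True, d: True, w: True, t: False}
  {u: True, w: True, d: False, t: False}
  {d: True, t: False, w: False, u: False}
  {t: True, d: True, w: False, u: False}


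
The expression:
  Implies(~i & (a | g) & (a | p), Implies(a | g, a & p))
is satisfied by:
  {i: True, g: False, p: False, a: False}
  {i: True, p: True, g: False, a: False}
  {i: True, g: True, p: False, a: False}
  {i: True, p: True, g: True, a: False}
  {i: True, a: True, g: False, p: False}
  {i: True, a: True, p: True, g: False}
  {i: True, a: True, g: True, p: False}
  {i: True, a: True, p: True, g: True}
  {a: False, g: False, p: False, i: False}
  {p: True, a: False, g: False, i: False}
  {g: True, a: False, p: False, i: False}
  {p: True, a: True, g: False, i: False}
  {p: True, a: True, g: True, i: False}


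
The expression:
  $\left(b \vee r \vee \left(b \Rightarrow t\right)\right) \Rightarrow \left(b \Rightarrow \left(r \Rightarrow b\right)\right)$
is always true.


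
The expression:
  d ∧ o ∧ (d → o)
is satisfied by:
  {d: True, o: True}


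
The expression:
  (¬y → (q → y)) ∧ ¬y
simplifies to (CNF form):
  ¬q ∧ ¬y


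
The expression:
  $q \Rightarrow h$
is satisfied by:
  {h: True, q: False}
  {q: False, h: False}
  {q: True, h: True}


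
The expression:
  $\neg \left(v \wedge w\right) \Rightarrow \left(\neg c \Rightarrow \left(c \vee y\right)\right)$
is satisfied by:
  {y: True, c: True, w: True, v: True}
  {y: True, c: True, w: True, v: False}
  {y: True, c: True, v: True, w: False}
  {y: True, c: True, v: False, w: False}
  {y: True, w: True, v: True, c: False}
  {y: True, w: True, v: False, c: False}
  {y: True, w: False, v: True, c: False}
  {y: True, w: False, v: False, c: False}
  {c: True, w: True, v: True, y: False}
  {c: True, w: True, v: False, y: False}
  {c: True, v: True, w: False, y: False}
  {c: True, v: False, w: False, y: False}
  {w: True, v: True, c: False, y: False}
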